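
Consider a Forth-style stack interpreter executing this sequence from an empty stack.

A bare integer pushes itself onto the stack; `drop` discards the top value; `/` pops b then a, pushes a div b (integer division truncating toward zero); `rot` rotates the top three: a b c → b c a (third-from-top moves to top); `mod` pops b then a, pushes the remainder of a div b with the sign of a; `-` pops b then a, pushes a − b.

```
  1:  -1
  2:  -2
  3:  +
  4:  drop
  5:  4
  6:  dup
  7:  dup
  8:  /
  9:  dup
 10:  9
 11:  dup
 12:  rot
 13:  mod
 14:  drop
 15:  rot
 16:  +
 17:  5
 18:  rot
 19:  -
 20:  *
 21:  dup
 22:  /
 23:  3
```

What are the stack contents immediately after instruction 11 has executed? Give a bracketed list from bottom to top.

-1   -> -1
-2   -> -1 -2
+    -> -3
drop -> (empty)
4    -> 4
dup  -> 4 4
dup  -> 4 4 4
/    -> 4 1
dup  -> 4 1 1
9    -> 4 1 1 9
dup  -> 4 1 1 9 9

[4, 1, 1, 9, 9]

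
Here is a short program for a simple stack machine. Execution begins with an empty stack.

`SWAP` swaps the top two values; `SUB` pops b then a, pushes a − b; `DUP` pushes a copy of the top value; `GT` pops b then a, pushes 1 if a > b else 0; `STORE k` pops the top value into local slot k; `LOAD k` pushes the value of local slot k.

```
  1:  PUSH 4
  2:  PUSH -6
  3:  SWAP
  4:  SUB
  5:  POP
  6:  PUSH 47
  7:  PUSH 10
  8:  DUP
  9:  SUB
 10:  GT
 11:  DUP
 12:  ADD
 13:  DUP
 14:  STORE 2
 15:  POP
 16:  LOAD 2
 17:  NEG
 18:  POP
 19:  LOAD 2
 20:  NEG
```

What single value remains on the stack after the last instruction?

PUSH 4  -> 4
PUSH -6 -> 4 -6
SWAP    -> -6 4
SUB     -> -10
POP     -> (empty)
PUSH 47 -> 47
PUSH 10 -> 47 10
DUP     -> 47 10 10
SUB     -> 47 0
GT      -> 1
DUP     -> 1 1
ADD     -> 2
DUP     -> 2 2
STORE 2 -> 2
POP     -> (empty)
LOAD 2  -> 2
NEG     -> -2
POP     -> (empty)
LOAD 2  -> 2
NEG     -> -2

-2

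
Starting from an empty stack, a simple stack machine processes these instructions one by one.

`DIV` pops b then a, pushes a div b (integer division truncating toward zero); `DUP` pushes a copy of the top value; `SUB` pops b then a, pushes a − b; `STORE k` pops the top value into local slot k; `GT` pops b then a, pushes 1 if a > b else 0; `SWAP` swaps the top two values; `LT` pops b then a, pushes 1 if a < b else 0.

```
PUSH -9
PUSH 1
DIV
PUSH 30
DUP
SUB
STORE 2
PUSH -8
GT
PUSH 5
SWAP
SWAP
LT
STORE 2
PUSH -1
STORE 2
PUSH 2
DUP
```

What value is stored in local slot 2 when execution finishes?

-1

PUSH -9 : [-9]
PUSH 1  : [-9, 1]
DIV     : [-9]
PUSH 30 : [-9, 30]
DUP     : [-9, 30, 30]
SUB     : [-9, 0]
STORE 2 : [-9]
PUSH -8 : [-9, -8]
GT      : [0]
PUSH 5  : [0, 5]
SWAP    : [5, 0]
SWAP    : [0, 5]
LT      : [1]
STORE 2 : []
PUSH -1 : [-1]
STORE 2 : []
PUSH 2  : [2]
DUP     : [2, 2]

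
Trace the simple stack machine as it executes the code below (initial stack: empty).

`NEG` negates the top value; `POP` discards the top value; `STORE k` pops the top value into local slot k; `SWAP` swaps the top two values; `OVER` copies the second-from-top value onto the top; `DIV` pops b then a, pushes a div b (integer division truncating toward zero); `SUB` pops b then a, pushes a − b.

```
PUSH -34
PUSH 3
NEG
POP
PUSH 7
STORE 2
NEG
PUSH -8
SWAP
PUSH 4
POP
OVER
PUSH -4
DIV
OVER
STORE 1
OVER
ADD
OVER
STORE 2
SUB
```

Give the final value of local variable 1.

PUSH -34 -> [-34]
PUSH 3   -> [-34, 3]
NEG      -> [-34, -3]
POP      -> [-34]
PUSH 7   -> [-34, 7]
STORE 2  -> [-34]
NEG      -> [34]
PUSH -8  -> [34, -8]
SWAP     -> [-8, 34]
PUSH 4   -> [-8, 34, 4]
POP      -> [-8, 34]
OVER     -> [-8, 34, -8]
PUSH -4  -> [-8, 34, -8, -4]
DIV      -> [-8, 34, 2]
OVER     -> [-8, 34, 2, 34]
STORE 1  -> [-8, 34, 2]
OVER     -> [-8, 34, 2, 34]
ADD      -> [-8, 34, 36]
OVER     -> [-8, 34, 36, 34]
STORE 2  -> [-8, 34, 36]
SUB      -> [-8, -2]

34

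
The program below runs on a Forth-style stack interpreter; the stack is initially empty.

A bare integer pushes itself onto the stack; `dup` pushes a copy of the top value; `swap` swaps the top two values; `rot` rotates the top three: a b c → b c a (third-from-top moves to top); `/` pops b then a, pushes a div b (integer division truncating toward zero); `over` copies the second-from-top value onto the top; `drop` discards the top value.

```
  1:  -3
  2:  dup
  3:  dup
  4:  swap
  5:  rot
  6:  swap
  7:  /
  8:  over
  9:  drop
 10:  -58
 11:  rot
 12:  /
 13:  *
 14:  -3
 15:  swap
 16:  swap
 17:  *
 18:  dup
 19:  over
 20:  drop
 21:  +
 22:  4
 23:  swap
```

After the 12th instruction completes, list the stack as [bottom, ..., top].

-3   -> -3
dup  -> -3 -3
dup  -> -3 -3 -3
swap -> -3 -3 -3
rot  -> -3 -3 -3
swap -> -3 -3 -3
/    -> -3 1
over -> -3 1 -3
drop -> -3 1
-58  -> -3 1 -58
rot  -> 1 -58 -3
/    -> 1 19

[1, 19]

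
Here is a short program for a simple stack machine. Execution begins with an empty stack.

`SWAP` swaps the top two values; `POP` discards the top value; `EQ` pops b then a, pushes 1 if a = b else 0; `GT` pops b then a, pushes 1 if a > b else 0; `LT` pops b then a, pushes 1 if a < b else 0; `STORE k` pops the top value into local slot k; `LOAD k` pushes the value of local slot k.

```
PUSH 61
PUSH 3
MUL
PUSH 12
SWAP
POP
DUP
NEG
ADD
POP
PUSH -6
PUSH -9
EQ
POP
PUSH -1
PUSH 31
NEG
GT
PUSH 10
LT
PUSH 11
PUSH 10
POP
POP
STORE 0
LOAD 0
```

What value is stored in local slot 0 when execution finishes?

1

PUSH 61 → [61]
PUSH 3  → [61, 3]
MUL     → [183]
PUSH 12 → [183, 12]
SWAP    → [12, 183]
POP     → [12]
DUP     → [12, 12]
NEG     → [12, -12]
ADD     → [0]
POP     → []
PUSH -6 → [-6]
PUSH -9 → [-6, -9]
EQ      → [0]
POP     → []
PUSH -1 → [-1]
PUSH 31 → [-1, 31]
NEG     → [-1, -31]
GT      → [1]
PUSH 10 → [1, 10]
LT      → [1]
PUSH 11 → [1, 11]
PUSH 10 → [1, 11, 10]
POP     → [1, 11]
POP     → [1]
STORE 0 → []
LOAD 0  → [1]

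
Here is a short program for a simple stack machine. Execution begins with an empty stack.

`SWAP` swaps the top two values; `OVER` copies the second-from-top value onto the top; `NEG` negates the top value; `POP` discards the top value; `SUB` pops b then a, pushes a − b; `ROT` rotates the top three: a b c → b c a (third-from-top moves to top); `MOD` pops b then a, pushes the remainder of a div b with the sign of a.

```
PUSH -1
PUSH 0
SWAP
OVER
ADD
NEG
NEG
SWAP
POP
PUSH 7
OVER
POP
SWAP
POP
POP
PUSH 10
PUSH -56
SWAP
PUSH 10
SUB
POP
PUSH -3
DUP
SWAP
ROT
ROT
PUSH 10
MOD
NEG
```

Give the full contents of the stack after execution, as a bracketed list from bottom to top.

PUSH -1  → [-1]
PUSH 0   → [-1, 0]
SWAP     → [0, -1]
OVER     → [0, -1, 0]
ADD      → [0, -1]
NEG      → [0, 1]
NEG      → [0, -1]
SWAP     → [-1, 0]
POP      → [-1]
PUSH 7   → [-1, 7]
OVER     → [-1, 7, -1]
POP      → [-1, 7]
SWAP     → [7, -1]
POP      → [7]
POP      → []
PUSH 10  → [10]
PUSH -56 → [10, -56]
SWAP     → [-56, 10]
PUSH 10  → [-56, 10, 10]
SUB      → [-56, 0]
POP      → [-56]
PUSH -3  → [-56, -3]
DUP      → [-56, -3, -3]
SWAP     → [-56, -3, -3]
ROT      → [-3, -3, -56]
ROT      → [-3, -56, -3]
PUSH 10  → [-3, -56, -3, 10]
MOD      → [-3, -56, -3]
NEG      → [-3, -56, 3]

[-3, -56, 3]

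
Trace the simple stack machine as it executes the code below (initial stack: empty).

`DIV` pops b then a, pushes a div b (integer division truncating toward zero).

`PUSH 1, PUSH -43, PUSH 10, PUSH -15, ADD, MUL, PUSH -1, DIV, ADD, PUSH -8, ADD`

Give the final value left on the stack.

PUSH 1    [1]
PUSH -43  [1, -43]
PUSH 10   [1, -43, 10]
PUSH -15  [1, -43, 10, -15]
ADD       [1, -43, -5]
MUL       [1, 215]
PUSH -1   [1, 215, -1]
DIV       [1, -215]
ADD       [-214]
PUSH -8   [-214, -8]
ADD       [-222]

-222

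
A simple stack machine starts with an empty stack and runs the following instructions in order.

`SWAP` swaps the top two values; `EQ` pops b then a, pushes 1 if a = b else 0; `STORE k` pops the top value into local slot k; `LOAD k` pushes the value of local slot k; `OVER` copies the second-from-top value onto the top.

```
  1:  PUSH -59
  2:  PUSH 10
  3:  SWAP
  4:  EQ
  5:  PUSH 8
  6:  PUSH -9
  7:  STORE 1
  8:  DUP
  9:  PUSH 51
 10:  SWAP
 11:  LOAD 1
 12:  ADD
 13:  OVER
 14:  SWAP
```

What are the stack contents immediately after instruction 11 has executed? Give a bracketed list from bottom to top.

PUSH -59 : [-59]
PUSH 10  : [-59, 10]
SWAP     : [10, -59]
EQ       : [0]
PUSH 8   : [0, 8]
PUSH -9  : [0, 8, -9]
STORE 1  : [0, 8]
DUP      : [0, 8, 8]
PUSH 51  : [0, 8, 8, 51]
SWAP     : [0, 8, 51, 8]
LOAD 1   : [0, 8, 51, 8, -9]

[0, 8, 51, 8, -9]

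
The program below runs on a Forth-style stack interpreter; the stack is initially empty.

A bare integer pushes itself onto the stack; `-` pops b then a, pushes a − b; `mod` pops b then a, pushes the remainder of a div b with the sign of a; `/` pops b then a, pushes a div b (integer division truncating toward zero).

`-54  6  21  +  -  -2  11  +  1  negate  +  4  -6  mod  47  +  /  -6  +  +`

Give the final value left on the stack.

-54    → [-54]
6      → [-54, 6]
21     → [-54, 6, 21]
+      → [-54, 27]
-      → [-81]
-2     → [-81, -2]
11     → [-81, -2, 11]
+      → [-81, 9]
1      → [-81, 9, 1]
negate → [-81, 9, -1]
+      → [-81, 8]
4      → [-81, 8, 4]
-6     → [-81, 8, 4, -6]
mod    → [-81, 8, 4]
47     → [-81, 8, 4, 47]
+      → [-81, 8, 51]
/      → [-81, 0]
-6     → [-81, 0, -6]
+      → [-81, -6]
+      → [-87]

-87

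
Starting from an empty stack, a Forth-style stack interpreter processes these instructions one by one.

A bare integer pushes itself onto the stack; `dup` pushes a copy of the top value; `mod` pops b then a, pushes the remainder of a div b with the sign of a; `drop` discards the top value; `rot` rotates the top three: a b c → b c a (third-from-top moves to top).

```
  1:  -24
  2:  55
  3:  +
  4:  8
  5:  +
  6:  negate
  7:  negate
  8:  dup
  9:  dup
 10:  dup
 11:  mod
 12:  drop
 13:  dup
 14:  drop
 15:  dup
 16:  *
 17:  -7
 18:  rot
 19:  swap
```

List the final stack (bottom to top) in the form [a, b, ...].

-24    -> -24
55     -> -24 55
+      -> 31
8      -> 31 8
+      -> 39
negate -> -39
negate -> 39
dup    -> 39 39
dup    -> 39 39 39
dup    -> 39 39 39 39
mod    -> 39 39 0
drop   -> 39 39
dup    -> 39 39 39
drop   -> 39 39
dup    -> 39 39 39
*      -> 39 1521
-7     -> 39 1521 -7
rot    -> 1521 -7 39
swap   -> 1521 39 -7

[1521, 39, -7]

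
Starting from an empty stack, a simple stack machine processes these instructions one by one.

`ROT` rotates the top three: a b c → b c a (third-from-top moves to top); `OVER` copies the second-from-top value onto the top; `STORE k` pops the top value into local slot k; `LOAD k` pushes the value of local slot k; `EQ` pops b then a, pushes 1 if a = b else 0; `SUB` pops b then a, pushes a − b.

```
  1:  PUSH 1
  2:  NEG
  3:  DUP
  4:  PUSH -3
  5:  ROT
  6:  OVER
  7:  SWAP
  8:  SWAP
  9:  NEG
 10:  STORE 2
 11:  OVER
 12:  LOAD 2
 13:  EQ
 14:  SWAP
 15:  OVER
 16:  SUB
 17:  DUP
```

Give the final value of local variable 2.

3

PUSH 1  → 1
NEG     → -1
DUP     → -1 -1
PUSH -3 → -1 -1 -3
ROT     → -1 -3 -1
OVER    → -1 -3 -1 -3
SWAP    → -1 -3 -3 -1
SWAP    → -1 -3 -1 -3
NEG     → -1 -3 -1 3
STORE 2 → -1 -3 -1
OVER    → -1 -3 -1 -3
LOAD 2  → -1 -3 -1 -3 3
EQ      → -1 -3 -1 0
SWAP    → -1 -3 0 -1
OVER    → -1 -3 0 -1 0
SUB     → -1 -3 0 -1
DUP     → -1 -3 0 -1 -1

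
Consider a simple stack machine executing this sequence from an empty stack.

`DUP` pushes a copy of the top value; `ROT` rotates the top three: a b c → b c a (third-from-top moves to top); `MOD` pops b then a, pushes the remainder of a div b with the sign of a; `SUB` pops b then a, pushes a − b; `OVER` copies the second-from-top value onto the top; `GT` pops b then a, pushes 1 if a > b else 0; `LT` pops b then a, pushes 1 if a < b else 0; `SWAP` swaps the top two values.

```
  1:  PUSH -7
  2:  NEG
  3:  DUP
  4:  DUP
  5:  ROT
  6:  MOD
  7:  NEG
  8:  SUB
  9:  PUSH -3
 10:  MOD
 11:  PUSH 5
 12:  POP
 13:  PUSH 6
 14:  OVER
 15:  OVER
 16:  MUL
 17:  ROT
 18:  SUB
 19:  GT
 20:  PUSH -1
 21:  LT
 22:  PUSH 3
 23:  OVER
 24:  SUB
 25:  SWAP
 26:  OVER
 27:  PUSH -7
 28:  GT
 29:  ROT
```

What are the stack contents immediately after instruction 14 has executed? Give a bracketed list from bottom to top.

PUSH -7  -7
NEG      7
DUP      7 7
DUP      7 7 7
ROT      7 7 7
MOD      7 0
NEG      7 0
SUB      7
PUSH -3  7 -3
MOD      1
PUSH 5   1 5
POP      1
PUSH 6   1 6
OVER     1 6 1

[1, 6, 1]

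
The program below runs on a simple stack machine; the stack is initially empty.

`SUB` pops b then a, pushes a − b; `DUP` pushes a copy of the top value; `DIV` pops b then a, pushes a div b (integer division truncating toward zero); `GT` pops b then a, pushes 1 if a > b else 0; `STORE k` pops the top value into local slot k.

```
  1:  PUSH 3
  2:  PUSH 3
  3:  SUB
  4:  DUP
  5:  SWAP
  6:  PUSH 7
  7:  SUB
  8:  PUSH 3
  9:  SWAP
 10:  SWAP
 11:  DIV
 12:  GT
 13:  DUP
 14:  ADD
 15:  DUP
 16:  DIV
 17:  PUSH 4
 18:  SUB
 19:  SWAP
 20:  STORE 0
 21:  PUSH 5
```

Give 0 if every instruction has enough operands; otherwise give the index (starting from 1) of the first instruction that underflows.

PUSH 3 -> [3]
PUSH 3 -> [3, 3]
SUB    -> [0]
DUP    -> [0, 0]
SWAP   -> [0, 0]
PUSH 7 -> [0, 0, 7]
SUB    -> [0, -7]
PUSH 3 -> [0, -7, 3]
SWAP   -> [0, 3, -7]
SWAP   -> [0, -7, 3]
DIV    -> [0, -2]
GT     -> [1]
DUP    -> [1, 1]
ADD    -> [2]
DUP    -> [2, 2]
DIV    -> [1]
PUSH 4 -> [1, 4]
SUB    -> [-3]
SWAP  — needs 2 operands, stack has 1 → underflow

19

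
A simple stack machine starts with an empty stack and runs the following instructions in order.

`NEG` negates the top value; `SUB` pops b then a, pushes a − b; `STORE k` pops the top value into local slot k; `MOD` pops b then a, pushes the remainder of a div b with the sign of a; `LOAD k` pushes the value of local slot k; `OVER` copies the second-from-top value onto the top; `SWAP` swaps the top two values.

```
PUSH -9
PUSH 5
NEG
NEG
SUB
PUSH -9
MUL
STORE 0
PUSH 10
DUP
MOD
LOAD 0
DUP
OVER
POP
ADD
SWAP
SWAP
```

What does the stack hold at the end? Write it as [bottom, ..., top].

PUSH -9 → -9
PUSH 5  → -9 5
NEG     → -9 -5
NEG     → -9 5
SUB     → -14
PUSH -9 → -14 -9
MUL     → 126
STORE 0 → (empty)
PUSH 10 → 10
DUP     → 10 10
MOD     → 0
LOAD 0  → 0 126
DUP     → 0 126 126
OVER    → 0 126 126 126
POP     → 0 126 126
ADD     → 0 252
SWAP    → 252 0
SWAP    → 0 252

[0, 252]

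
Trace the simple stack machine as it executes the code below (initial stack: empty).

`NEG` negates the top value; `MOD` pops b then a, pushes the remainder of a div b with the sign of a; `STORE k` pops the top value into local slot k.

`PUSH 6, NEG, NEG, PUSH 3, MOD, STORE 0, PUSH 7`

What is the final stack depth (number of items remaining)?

1

PUSH 6  : 6
NEG     : -6
NEG     : 6
PUSH 3  : 6 3
MOD     : 0
STORE 0 : (empty)
PUSH 7  : 7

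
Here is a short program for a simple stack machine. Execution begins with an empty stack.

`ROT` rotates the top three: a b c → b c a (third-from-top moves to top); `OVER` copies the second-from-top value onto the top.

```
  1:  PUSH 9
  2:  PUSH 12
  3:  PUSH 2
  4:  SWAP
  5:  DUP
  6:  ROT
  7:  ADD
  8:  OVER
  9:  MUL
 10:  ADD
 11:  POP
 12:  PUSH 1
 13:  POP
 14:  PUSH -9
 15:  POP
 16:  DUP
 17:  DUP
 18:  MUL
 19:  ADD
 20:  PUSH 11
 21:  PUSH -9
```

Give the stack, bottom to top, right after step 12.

[9, 1]

PUSH 9  : 9
PUSH 12 : 9 12
PUSH 2  : 9 12 2
SWAP    : 9 2 12
DUP     : 9 2 12 12
ROT     : 9 12 12 2
ADD     : 9 12 14
OVER    : 9 12 14 12
MUL     : 9 12 168
ADD     : 9 180
POP     : 9
PUSH 1  : 9 1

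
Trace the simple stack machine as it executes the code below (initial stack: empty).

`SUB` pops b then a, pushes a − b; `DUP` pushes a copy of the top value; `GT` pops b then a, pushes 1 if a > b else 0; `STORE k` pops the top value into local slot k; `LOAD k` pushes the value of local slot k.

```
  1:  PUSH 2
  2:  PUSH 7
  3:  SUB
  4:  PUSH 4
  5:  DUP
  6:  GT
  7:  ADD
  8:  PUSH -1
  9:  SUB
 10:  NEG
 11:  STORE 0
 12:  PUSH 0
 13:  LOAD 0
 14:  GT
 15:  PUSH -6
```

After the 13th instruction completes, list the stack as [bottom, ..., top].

[0, 4]

PUSH 2  : 2
PUSH 7  : 2 7
SUB     : -5
PUSH 4  : -5 4
DUP     : -5 4 4
GT      : -5 0
ADD     : -5
PUSH -1 : -5 -1
SUB     : -4
NEG     : 4
STORE 0 : (empty)
PUSH 0  : 0
LOAD 0  : 0 4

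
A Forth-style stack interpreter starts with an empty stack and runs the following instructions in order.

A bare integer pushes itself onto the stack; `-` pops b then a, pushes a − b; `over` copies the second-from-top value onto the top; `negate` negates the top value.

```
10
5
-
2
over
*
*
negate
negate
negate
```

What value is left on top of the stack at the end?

-50

10     -> 10
5      -> 10 5
-      -> 5
2      -> 5 2
over   -> 5 2 5
*      -> 5 10
*      -> 50
negate -> -50
negate -> 50
negate -> -50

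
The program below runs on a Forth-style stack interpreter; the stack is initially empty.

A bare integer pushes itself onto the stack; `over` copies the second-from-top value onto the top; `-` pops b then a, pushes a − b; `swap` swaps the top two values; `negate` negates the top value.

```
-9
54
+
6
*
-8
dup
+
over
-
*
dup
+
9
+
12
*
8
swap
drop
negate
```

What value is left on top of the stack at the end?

-8

-9     : [-9]
54     : [-9, 54]
+      : [45]
6      : [45, 6]
*      : [270]
-8     : [270, -8]
dup    : [270, -8, -8]
+      : [270, -16]
over   : [270, -16, 270]
-      : [270, -286]
*      : [-77220]
dup    : [-77220, -77220]
+      : [-154440]
9      : [-154440, 9]
+      : [-154431]
12     : [-154431, 12]
*      : [-1853172]
8      : [-1853172, 8]
swap   : [8, -1853172]
drop   : [8]
negate : [-8]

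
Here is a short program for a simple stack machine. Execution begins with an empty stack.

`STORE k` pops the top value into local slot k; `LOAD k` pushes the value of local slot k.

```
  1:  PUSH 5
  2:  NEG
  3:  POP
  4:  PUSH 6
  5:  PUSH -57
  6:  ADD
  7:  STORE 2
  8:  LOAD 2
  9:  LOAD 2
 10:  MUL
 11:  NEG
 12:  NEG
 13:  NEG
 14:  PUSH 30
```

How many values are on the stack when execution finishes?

PUSH 5   → 5
NEG      → -5
POP      → (empty)
PUSH 6   → 6
PUSH -57 → 6 -57
ADD      → -51
STORE 2  → (empty)
LOAD 2   → -51
LOAD 2   → -51 -51
MUL      → 2601
NEG      → -2601
NEG      → 2601
NEG      → -2601
PUSH 30  → -2601 30

2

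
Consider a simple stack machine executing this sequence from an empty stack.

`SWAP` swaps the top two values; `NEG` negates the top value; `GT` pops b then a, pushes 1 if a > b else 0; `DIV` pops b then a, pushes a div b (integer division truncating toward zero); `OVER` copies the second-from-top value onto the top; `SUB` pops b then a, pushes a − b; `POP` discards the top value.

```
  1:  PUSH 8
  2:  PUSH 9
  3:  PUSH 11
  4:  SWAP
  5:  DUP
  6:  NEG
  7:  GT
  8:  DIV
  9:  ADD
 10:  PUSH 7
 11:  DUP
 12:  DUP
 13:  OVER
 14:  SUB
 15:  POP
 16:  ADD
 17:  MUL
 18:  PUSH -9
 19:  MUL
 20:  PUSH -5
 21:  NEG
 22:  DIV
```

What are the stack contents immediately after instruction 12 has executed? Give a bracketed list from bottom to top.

PUSH 8  : [8]
PUSH 9  : [8, 9]
PUSH 11 : [8, 9, 11]
SWAP    : [8, 11, 9]
DUP     : [8, 11, 9, 9]
NEG     : [8, 11, 9, -9]
GT      : [8, 11, 1]
DIV     : [8, 11]
ADD     : [19]
PUSH 7  : [19, 7]
DUP     : [19, 7, 7]
DUP     : [19, 7, 7, 7]

[19, 7, 7, 7]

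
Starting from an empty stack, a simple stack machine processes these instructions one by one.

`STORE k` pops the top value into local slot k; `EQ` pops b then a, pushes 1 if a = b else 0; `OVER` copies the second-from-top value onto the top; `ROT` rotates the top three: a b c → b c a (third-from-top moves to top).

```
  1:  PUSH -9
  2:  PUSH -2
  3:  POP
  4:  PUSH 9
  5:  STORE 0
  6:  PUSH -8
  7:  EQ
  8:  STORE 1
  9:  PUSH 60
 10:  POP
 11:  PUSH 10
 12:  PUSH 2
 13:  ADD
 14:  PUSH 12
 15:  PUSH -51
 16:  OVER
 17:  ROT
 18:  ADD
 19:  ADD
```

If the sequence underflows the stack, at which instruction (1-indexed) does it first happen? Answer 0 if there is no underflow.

0

PUSH -9  : -9
PUSH -2  : -9 -2
POP      : -9
PUSH 9   : -9 9
STORE 0  : -9
PUSH -8  : -9 -8
EQ       : 0
STORE 1  : (empty)
PUSH 60  : 60
POP      : (empty)
PUSH 10  : 10
PUSH 2   : 10 2
ADD      : 12
PUSH 12  : 12 12
PUSH -51 : 12 12 -51
OVER     : 12 12 -51 12
ROT      : 12 -51 12 12
ADD      : 12 -51 24
ADD      : 12 -27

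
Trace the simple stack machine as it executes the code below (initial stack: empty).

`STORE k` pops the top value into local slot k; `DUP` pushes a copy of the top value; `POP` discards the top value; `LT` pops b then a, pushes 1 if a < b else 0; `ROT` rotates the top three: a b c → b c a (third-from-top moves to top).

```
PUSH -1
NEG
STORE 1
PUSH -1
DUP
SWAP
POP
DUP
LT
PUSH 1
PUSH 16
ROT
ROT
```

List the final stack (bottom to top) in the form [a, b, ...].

[16, 0, 1]

PUSH -1  -1
NEG      1
STORE 1  (empty)
PUSH -1  -1
DUP      -1 -1
SWAP     -1 -1
POP      -1
DUP      -1 -1
LT       0
PUSH 1   0 1
PUSH 16  0 1 16
ROT      1 16 0
ROT      16 0 1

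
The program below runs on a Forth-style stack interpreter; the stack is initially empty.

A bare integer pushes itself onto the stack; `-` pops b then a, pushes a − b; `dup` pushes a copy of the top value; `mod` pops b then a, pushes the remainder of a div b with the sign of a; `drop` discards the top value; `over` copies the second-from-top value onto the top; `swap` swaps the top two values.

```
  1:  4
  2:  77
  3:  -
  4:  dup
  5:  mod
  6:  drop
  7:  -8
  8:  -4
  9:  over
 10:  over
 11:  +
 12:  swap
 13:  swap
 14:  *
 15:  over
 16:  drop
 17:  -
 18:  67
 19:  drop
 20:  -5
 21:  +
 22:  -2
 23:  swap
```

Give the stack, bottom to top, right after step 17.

[-56]

4    -> 4
77   -> 4 77
-    -> -73
dup  -> -73 -73
mod  -> 0
drop -> (empty)
-8   -> -8
-4   -> -8 -4
over -> -8 -4 -8
over -> -8 -4 -8 -4
+    -> -8 -4 -12
swap -> -8 -12 -4
swap -> -8 -4 -12
*    -> -8 48
over -> -8 48 -8
drop -> -8 48
-    -> -56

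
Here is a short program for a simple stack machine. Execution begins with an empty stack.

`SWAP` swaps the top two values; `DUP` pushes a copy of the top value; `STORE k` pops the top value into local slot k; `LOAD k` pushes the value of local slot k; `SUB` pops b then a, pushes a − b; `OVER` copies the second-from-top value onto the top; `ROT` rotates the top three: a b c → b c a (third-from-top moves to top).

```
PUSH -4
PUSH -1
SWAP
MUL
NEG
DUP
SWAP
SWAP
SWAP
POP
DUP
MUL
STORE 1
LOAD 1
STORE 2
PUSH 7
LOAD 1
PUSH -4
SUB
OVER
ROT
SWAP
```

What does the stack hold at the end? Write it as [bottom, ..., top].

PUSH -4 -> -4
PUSH -1 -> -4 -1
SWAP    -> -1 -4
MUL     -> 4
NEG     -> -4
DUP     -> -4 -4
SWAP    -> -4 -4
SWAP    -> -4 -4
SWAP    -> -4 -4
POP     -> -4
DUP     -> -4 -4
MUL     -> 16
STORE 1 -> (empty)
LOAD 1  -> 16
STORE 2 -> (empty)
PUSH 7  -> 7
LOAD 1  -> 7 16
PUSH -4 -> 7 16 -4
SUB     -> 7 20
OVER    -> 7 20 7
ROT     -> 20 7 7
SWAP    -> 20 7 7

[20, 7, 7]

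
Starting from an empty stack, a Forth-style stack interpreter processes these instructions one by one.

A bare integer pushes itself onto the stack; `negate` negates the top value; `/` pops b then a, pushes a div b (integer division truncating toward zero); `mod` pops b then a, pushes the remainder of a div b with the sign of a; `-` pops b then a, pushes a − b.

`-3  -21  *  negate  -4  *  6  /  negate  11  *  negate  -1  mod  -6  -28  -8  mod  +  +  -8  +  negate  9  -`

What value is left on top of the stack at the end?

-3      [-3]
-21     [-3, -21]
*       [63]
negate  [-63]
-4      [-63, -4]
*       [252]
6       [252, 6]
/       [42]
negate  [-42]
11      [-42, 11]
*       [-462]
negate  [462]
-1      [462, -1]
mod     [0]
-6      [0, -6]
-28     [0, -6, -28]
-8      [0, -6, -28, -8]
mod     [0, -6, -4]
+       [0, -10]
+       [-10]
-8      [-10, -8]
+       [-18]
negate  [18]
9       [18, 9]
-       [9]

9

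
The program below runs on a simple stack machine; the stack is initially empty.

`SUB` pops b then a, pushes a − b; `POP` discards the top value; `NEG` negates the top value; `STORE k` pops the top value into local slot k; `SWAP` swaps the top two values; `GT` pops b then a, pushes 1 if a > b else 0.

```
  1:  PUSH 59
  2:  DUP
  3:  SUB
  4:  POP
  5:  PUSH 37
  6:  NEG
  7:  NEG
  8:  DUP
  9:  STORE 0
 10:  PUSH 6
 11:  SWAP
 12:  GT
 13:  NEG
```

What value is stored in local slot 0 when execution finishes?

37

PUSH 59 → [59]
DUP     → [59, 59]
SUB     → [0]
POP     → []
PUSH 37 → [37]
NEG     → [-37]
NEG     → [37]
DUP     → [37, 37]
STORE 0 → [37]
PUSH 6  → [37, 6]
SWAP    → [6, 37]
GT      → [0]
NEG     → [0]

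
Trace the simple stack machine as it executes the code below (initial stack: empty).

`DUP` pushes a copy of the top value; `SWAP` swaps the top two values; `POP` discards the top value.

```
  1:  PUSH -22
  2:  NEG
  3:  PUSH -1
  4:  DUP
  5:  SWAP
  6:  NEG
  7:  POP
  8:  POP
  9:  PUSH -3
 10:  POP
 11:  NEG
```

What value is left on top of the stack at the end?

PUSH -22 : -22
NEG      : 22
PUSH -1  : 22 -1
DUP      : 22 -1 -1
SWAP     : 22 -1 -1
NEG      : 22 -1 1
POP      : 22 -1
POP      : 22
PUSH -3  : 22 -3
POP      : 22
NEG      : -22

-22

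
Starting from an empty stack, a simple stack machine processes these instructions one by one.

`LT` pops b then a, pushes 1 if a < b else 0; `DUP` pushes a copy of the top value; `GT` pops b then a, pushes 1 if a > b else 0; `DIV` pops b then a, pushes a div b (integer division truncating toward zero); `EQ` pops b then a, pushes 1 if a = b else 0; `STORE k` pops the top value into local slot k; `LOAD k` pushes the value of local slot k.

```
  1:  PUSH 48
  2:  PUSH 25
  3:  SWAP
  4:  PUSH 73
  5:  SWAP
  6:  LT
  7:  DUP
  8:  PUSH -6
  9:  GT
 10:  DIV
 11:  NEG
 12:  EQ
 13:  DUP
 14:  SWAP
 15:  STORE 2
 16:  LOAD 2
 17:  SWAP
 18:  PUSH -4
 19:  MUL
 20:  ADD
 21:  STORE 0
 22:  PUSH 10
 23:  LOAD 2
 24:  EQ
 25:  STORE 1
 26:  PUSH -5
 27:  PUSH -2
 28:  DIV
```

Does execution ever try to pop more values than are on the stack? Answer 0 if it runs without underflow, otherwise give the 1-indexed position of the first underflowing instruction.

0

PUSH 48 → [48]
PUSH 25 → [48, 25]
SWAP    → [25, 48]
PUSH 73 → [25, 48, 73]
SWAP    → [25, 73, 48]
LT      → [25, 0]
DUP     → [25, 0, 0]
PUSH -6 → [25, 0, 0, -6]
GT      → [25, 0, 1]
DIV     → [25, 0]
NEG     → [25, 0]
EQ      → [0]
DUP     → [0, 0]
SWAP    → [0, 0]
STORE 2 → [0]
LOAD 2  → [0, 0]
SWAP    → [0, 0]
PUSH -4 → [0, 0, -4]
MUL     → [0, 0]
ADD     → [0]
STORE 0 → []
PUSH 10 → [10]
LOAD 2  → [10, 0]
EQ      → [0]
STORE 1 → []
PUSH -5 → [-5]
PUSH -2 → [-5, -2]
DIV     → [2]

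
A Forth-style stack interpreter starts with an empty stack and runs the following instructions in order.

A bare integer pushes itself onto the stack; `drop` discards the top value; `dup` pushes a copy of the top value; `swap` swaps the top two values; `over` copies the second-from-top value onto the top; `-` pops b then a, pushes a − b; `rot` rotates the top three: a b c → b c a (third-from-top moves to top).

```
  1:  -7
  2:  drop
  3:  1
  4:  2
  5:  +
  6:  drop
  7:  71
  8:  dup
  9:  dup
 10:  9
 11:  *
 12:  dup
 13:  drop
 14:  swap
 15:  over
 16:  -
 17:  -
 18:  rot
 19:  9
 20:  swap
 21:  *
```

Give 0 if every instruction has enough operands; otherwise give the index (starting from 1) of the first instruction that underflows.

18

-7   : -7
drop : (empty)
1    : 1
2    : 1 2
+    : 3
drop : (empty)
71   : 71
dup  : 71 71
dup  : 71 71 71
9    : 71 71 71 9
*    : 71 71 639
dup  : 71 71 639 639
drop : 71 71 639
swap : 71 639 71
over : 71 639 71 639
-    : 71 639 -568
-    : 71 1207
rot  — needs 3 operands, stack has 2 → underflow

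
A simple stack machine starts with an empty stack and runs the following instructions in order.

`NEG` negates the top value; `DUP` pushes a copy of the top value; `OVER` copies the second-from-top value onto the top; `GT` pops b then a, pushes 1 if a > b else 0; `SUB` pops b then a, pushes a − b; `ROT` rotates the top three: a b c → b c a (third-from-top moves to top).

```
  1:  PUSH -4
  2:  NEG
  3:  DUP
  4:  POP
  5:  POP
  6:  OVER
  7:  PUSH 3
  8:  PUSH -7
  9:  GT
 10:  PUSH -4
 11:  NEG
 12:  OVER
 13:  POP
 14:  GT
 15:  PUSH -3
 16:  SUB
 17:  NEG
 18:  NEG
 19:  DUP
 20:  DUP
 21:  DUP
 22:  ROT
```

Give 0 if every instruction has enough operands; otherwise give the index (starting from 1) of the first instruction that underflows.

6

PUSH -4 : -4
NEG     : 4
DUP     : 4 4
POP     : 4
POP     : (empty)
OVER  — needs 2 operands, stack has 0 → underflow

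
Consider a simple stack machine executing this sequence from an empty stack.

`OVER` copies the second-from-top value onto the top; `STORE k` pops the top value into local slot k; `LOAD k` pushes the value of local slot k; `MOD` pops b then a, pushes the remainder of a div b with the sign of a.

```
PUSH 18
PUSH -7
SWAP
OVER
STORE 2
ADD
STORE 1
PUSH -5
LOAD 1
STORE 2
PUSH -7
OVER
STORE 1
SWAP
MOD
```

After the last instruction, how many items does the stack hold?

1

PUSH 18 : [18]
PUSH -7 : [18, -7]
SWAP    : [-7, 18]
OVER    : [-7, 18, -7]
STORE 2 : [-7, 18]
ADD     : [11]
STORE 1 : []
PUSH -5 : [-5]
LOAD 1  : [-5, 11]
STORE 2 : [-5]
PUSH -7 : [-5, -7]
OVER    : [-5, -7, -5]
STORE 1 : [-5, -7]
SWAP    : [-7, -5]
MOD     : [-2]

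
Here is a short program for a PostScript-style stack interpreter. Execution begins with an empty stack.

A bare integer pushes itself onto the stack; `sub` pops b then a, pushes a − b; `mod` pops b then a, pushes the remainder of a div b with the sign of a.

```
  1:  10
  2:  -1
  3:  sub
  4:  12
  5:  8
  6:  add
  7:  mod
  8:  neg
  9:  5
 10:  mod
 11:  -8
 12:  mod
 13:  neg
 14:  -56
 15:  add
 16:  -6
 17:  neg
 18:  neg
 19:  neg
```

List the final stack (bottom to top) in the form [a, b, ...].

10  -> 10
-1  -> 10 -1
sub -> 11
12  -> 11 12
8   -> 11 12 8
add -> 11 20
mod -> 11
neg -> -11
5   -> -11 5
mod -> -1
-8  -> -1 -8
mod -> -1
neg -> 1
-56 -> 1 -56
add -> -55
-6  -> -55 -6
neg -> -55 6
neg -> -55 -6
neg -> -55 6

[-55, 6]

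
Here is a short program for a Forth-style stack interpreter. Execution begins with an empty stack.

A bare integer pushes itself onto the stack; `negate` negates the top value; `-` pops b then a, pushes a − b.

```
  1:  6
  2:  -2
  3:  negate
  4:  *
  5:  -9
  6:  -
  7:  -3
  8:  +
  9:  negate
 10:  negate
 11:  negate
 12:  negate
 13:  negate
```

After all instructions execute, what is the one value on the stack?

6      : 6
-2     : 6 -2
negate : 6 2
*      : 12
-9     : 12 -9
-      : 21
-3     : 21 -3
+      : 18
negate : -18
negate : 18
negate : -18
negate : 18
negate : -18

-18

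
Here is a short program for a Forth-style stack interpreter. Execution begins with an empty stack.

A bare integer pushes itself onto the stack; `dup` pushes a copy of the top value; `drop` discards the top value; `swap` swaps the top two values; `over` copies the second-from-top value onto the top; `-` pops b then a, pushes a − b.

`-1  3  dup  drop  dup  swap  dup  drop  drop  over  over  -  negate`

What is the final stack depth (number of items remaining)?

-1     → [-1]
3      → [-1, 3]
dup    → [-1, 3, 3]
drop   → [-1, 3]
dup    → [-1, 3, 3]
swap   → [-1, 3, 3]
dup    → [-1, 3, 3, 3]
drop   → [-1, 3, 3]
drop   → [-1, 3]
over   → [-1, 3, -1]
over   → [-1, 3, -1, 3]
-      → [-1, 3, -4]
negate → [-1, 3, 4]

3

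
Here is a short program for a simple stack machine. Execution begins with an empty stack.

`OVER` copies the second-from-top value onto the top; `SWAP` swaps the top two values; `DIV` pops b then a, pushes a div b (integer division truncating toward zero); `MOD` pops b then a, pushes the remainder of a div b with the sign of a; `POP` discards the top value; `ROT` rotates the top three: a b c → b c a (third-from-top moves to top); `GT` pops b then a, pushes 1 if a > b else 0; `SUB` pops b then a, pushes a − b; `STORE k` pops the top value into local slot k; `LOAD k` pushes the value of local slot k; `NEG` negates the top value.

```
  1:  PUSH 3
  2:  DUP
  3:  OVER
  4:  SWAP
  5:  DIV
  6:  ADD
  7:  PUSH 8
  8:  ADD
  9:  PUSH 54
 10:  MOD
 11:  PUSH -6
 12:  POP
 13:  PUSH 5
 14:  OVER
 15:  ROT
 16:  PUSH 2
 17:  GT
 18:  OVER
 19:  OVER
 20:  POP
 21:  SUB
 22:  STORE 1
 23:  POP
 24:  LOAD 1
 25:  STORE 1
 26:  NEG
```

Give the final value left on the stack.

PUSH 3  -> 3
DUP     -> 3 3
OVER    -> 3 3 3
SWAP    -> 3 3 3
DIV     -> 3 1
ADD     -> 4
PUSH 8  -> 4 8
ADD     -> 12
PUSH 54 -> 12 54
MOD     -> 12
PUSH -6 -> 12 -6
POP     -> 12
PUSH 5  -> 12 5
OVER    -> 12 5 12
ROT     -> 5 12 12
PUSH 2  -> 5 12 12 2
GT      -> 5 12 1
OVER    -> 5 12 1 12
OVER    -> 5 12 1 12 1
POP     -> 5 12 1 12
SUB     -> 5 12 -11
STORE 1 -> 5 12
POP     -> 5
LOAD 1  -> 5 -11
STORE 1 -> 5
NEG     -> -5

-5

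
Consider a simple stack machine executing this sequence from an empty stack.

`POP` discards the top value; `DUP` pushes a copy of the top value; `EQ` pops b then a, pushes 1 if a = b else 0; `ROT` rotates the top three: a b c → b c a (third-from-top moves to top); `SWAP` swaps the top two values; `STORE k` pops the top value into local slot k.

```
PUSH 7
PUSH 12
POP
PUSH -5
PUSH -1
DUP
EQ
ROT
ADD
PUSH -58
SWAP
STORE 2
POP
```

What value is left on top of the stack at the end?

-5

PUSH 7    7
PUSH 12   7 12
POP       7
PUSH -5   7 -5
PUSH -1   7 -5 -1
DUP       7 -5 -1 -1
EQ        7 -5 1
ROT       -5 1 7
ADD       -5 8
PUSH -58  -5 8 -58
SWAP      -5 -58 8
STORE 2   -5 -58
POP       -5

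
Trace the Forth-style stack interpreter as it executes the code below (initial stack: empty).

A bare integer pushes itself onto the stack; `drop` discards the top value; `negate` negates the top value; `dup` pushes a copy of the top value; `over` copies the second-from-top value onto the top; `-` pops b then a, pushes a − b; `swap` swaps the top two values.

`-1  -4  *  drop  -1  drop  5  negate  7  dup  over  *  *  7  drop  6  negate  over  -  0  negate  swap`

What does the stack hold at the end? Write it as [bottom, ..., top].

-1      -1
-4      -1 -4
*       4
drop    (empty)
-1      -1
drop    (empty)
5       5
negate  -5
7       -5 7
dup     -5 7 7
over    -5 7 7 7
*       -5 7 49
*       -5 343
7       -5 343 7
drop    -5 343
6       -5 343 6
negate  -5 343 -6
over    -5 343 -6 343
-       -5 343 -349
0       -5 343 -349 0
negate  -5 343 -349 0
swap    -5 343 0 -349

[-5, 343, 0, -349]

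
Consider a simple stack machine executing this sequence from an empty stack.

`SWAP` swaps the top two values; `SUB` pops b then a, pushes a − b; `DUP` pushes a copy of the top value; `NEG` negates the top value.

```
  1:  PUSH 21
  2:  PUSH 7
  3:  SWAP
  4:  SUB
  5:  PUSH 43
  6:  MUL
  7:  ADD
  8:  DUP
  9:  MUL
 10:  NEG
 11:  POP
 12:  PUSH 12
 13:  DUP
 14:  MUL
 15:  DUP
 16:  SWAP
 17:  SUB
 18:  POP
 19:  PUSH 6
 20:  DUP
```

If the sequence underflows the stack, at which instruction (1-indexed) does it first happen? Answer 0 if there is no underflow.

7

PUSH 21 -> 21
PUSH 7  -> 21 7
SWAP    -> 7 21
SUB     -> -14
PUSH 43 -> -14 43
MUL     -> -602
ADD  — needs 2 operands, stack has 1 → underflow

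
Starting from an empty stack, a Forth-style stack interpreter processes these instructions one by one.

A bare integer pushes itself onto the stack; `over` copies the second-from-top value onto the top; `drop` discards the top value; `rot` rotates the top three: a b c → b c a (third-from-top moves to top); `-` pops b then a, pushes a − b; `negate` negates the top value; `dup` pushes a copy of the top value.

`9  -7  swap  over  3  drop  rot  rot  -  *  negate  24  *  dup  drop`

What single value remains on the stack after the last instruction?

-2688

9      : 9
-7     : 9 -7
swap   : -7 9
over   : -7 9 -7
3      : -7 9 -7 3
drop   : -7 9 -7
rot    : 9 -7 -7
rot    : -7 -7 9
-      : -7 -16
*      : 112
negate : -112
24     : -112 24
*      : -2688
dup    : -2688 -2688
drop   : -2688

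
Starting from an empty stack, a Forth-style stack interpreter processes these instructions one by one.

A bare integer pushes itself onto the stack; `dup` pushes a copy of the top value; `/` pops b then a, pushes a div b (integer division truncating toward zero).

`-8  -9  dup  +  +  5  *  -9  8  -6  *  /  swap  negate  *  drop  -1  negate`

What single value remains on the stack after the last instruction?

-8     → -8
-9     → -8 -9
dup    → -8 -9 -9
+      → -8 -18
+      → -26
5      → -26 5
*      → -130
-9     → -130 -9
8      → -130 -9 8
-6     → -130 -9 8 -6
*      → -130 -9 -48
/      → -130 0
swap   → 0 -130
negate → 0 130
*      → 0
drop   → (empty)
-1     → -1
negate → 1

1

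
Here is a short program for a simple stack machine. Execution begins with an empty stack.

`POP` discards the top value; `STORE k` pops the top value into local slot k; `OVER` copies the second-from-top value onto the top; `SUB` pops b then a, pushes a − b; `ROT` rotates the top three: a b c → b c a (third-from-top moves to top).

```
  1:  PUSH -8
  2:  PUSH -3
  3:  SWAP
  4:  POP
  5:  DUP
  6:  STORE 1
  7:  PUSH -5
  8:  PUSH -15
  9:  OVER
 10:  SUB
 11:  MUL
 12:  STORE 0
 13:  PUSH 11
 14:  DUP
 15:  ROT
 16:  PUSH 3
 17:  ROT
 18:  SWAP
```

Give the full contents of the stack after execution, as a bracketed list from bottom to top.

[11, -3, 11, 3]

PUSH -8  : [-8]
PUSH -3  : [-8, -3]
SWAP     : [-3, -8]
POP      : [-3]
DUP      : [-3, -3]
STORE 1  : [-3]
PUSH -5  : [-3, -5]
PUSH -15 : [-3, -5, -15]
OVER     : [-3, -5, -15, -5]
SUB      : [-3, -5, -10]
MUL      : [-3, 50]
STORE 0  : [-3]
PUSH 11  : [-3, 11]
DUP      : [-3, 11, 11]
ROT      : [11, 11, -3]
PUSH 3   : [11, 11, -3, 3]
ROT      : [11, -3, 3, 11]
SWAP     : [11, -3, 11, 3]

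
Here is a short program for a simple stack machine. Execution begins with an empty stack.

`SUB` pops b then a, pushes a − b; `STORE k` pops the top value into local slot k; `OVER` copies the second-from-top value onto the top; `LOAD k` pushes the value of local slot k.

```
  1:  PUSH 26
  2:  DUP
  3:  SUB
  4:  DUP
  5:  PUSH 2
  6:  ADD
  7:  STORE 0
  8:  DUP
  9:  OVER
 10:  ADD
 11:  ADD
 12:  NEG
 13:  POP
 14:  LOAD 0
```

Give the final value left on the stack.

PUSH 26 → [26]
DUP     → [26, 26]
SUB     → [0]
DUP     → [0, 0]
PUSH 2  → [0, 0, 2]
ADD     → [0, 2]
STORE 0 → [0]
DUP     → [0, 0]
OVER    → [0, 0, 0]
ADD     → [0, 0]
ADD     → [0]
NEG     → [0]
POP     → []
LOAD 0  → [2]

2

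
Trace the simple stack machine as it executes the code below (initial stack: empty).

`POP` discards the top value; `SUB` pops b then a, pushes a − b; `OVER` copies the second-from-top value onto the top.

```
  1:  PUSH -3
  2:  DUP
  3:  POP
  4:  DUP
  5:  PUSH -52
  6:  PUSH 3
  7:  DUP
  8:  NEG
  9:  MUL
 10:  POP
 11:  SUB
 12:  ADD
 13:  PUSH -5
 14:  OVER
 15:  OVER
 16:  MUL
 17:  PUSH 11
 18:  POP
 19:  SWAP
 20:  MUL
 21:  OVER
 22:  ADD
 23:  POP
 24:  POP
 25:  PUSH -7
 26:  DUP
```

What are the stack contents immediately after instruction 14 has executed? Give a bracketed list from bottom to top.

PUSH -3  -> [-3]
DUP      -> [-3, -3]
POP      -> [-3]
DUP      -> [-3, -3]
PUSH -52 -> [-3, -3, -52]
PUSH 3   -> [-3, -3, -52, 3]
DUP      -> [-3, -3, -52, 3, 3]
NEG      -> [-3, -3, -52, 3, -3]
MUL      -> [-3, -3, -52, -9]
POP      -> [-3, -3, -52]
SUB      -> [-3, 49]
ADD      -> [46]
PUSH -5  -> [46, -5]
OVER     -> [46, -5, 46]

[46, -5, 46]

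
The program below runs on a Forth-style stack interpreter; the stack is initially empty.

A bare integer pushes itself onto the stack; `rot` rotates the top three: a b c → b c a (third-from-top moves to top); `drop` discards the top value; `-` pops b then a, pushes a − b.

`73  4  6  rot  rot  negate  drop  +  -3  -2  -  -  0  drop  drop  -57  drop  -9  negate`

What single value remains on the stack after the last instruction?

73      [73]
4       [73, 4]
6       [73, 4, 6]
rot     [4, 6, 73]
rot     [6, 73, 4]
negate  [6, 73, -4]
drop    [6, 73]
+       [79]
-3      [79, -3]
-2      [79, -3, -2]
-       [79, -1]
-       [80]
0       [80, 0]
drop    [80]
drop    []
-57     [-57]
drop    []
-9      [-9]
negate  [9]

9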